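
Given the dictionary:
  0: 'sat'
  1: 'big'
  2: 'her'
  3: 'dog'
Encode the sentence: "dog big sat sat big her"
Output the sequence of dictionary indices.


Look up each word in the dictionary:
  'dog' -> 3
  'big' -> 1
  'sat' -> 0
  'sat' -> 0
  'big' -> 1
  'her' -> 2

Encoded: [3, 1, 0, 0, 1, 2]


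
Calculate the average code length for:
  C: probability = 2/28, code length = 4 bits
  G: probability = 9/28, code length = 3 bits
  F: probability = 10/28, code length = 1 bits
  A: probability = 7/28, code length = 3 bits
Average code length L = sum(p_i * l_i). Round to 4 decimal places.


Weighted contributions p_i * l_i:
  C: (2/28) * 4 = 8/28
  G: (9/28) * 3 = 27/28
  F: (10/28) * 1 = 10/28
  A: (7/28) * 3 = 21/28
Sum = (8 + 27 + 10 + 21)/28 = 66/28

L = 66/28 = 2.3571 bits/symbol


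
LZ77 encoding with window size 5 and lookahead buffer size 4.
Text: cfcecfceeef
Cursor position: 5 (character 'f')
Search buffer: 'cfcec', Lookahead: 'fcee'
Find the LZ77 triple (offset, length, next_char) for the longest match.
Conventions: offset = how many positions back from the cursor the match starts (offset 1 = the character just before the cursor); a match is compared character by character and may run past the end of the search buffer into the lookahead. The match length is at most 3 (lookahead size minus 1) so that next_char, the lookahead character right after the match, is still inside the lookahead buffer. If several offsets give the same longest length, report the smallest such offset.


Try each offset into the search buffer:
  offset=1 (pos 4, char 'c'): match length 0
  offset=2 (pos 3, char 'e'): match length 0
  offset=3 (pos 2, char 'c'): match length 0
  offset=4 (pos 1, char 'f'): match length 3
  offset=5 (pos 0, char 'c'): match length 0
Longest match has length 3 at offset 4.
next_char = character at position 5 + 3 = 8 -> 'e'

Best match: offset=4, length=3 (matching 'fce' starting at position 1)
LZ77 triple: (4, 3, 'e')


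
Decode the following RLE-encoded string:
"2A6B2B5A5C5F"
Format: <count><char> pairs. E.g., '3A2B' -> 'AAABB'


Expanding each <count><char> pair:
  2A -> 'AA'
  6B -> 'BBBBBB'
  2B -> 'BB'
  5A -> 'AAAAA'
  5C -> 'CCCCC'
  5F -> 'FFFFF'

Decoded = AABBBBBBBBAAAAACCCCCFFFFF


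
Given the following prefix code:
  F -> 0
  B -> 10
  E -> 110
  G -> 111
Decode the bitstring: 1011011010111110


Decoding step by step:
Bits 10 -> B
Bits 110 -> E
Bits 110 -> E
Bits 10 -> B
Bits 111 -> G
Bits 110 -> E


Decoded message: BEEBGE


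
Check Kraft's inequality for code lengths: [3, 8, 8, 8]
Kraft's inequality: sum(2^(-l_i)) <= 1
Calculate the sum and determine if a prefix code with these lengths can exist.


Sum = 2^(-3) + 2^(-8) + 2^(-8) + 2^(-8)
    = 0.125 + 0.00390625 + 0.00390625 + 0.00390625
    = 35/256 = 0.13671875
Since 0.13671875 <= 1, Kraft's inequality IS satisfied.
A prefix code with these lengths CAN exist.

Kraft sum = 0.13671875. Satisfied.


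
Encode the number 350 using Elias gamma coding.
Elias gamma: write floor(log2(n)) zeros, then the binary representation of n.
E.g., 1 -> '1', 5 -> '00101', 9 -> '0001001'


num_bits = floor(log2(350)) + 1 = 9
leading_zeros = num_bits - 1 = 8
binary(350) = 101011110

Elias gamma(350) = '00000000' + '101011110' = 00000000101011110 (17 bits)


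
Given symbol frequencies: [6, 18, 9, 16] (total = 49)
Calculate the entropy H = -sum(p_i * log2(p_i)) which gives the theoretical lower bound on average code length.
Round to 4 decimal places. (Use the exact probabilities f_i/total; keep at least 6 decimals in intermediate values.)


Per-symbol terms -p_i * log2(p_i) with p_i = f_i/49:
  p = 6/49 = 0.122449: log2(p) = -3.029747, -p*log2(p) = 0.370989
  p = 18/49 = 0.367347: log2(p) = -1.444785, -p*log2(p) = 0.530737
  p = 9/49 = 0.183673: log2(p) = -2.444785, -p*log2(p) = 0.449042
  p = 16/49 = 0.326531: log2(p) = -1.614710, -p*log2(p) = 0.527252
H = 0.370989 + 0.530737 + 0.449042 + 0.527252 = 1.878020

H = 1.878 bits/symbol


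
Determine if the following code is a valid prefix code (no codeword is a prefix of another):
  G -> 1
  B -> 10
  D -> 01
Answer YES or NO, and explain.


Checking each pair (does one codeword prefix another?):
  G='1' vs B='10': prefix -- VIOLATION

NO -- this is NOT a valid prefix code. G (1) is a prefix of B (10).


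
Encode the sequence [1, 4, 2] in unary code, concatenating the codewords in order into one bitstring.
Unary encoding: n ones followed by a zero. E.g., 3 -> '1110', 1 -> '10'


Encode each number as n ones followed by a terminating 0:
  1 -> 10 (2 bits)
  4 -> 11110 (5 bits)
  2 -> 110 (3 bits)
Total length = 2 + 5 + 3 = 10 bits.

Unary([1, 4, 2]) = 1011110110 (10 bits)


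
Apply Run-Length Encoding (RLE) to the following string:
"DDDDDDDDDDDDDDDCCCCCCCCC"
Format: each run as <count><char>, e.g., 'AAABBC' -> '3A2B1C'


Scanning runs left to right:
  i=0: run of 'D' x 15 -> '15D'
  i=15: run of 'C' x 9 -> '9C'

RLE = 15D9C


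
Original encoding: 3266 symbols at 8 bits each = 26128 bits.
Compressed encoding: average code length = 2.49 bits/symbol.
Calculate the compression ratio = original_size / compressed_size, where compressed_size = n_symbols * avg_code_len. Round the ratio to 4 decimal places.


original_size = n_symbols * orig_bits = 3266 * 8 = 26128 bits
compressed_size = n_symbols * avg_code_len = 3266 * 2.49 = 8132.34 bits
ratio = original_size / compressed_size = 26128 / 8132.34 = 3.2129

Compression ratio = 3.2129


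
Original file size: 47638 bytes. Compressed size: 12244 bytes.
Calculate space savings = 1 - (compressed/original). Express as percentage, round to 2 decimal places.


ratio = compressed/original = 12244/47638 = 0.257022
savings = 1 - ratio = 1 - 0.257022 = 0.742978
as a percentage: 0.742978 * 100 = 74.3%

Space savings = 1 - 12244/47638 = 74.3%


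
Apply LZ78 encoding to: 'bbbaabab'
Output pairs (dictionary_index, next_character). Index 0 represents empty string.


LZ78 encoding steps:
Dictionary: {0: ''}
Step 1: w='' (idx 0), next='b' -> output (0, 'b'), add 'b' as idx 1
Step 2: w='b' (idx 1), next='b' -> output (1, 'b'), add 'bb' as idx 2
Step 3: w='' (idx 0), next='a' -> output (0, 'a'), add 'a' as idx 3
Step 4: w='a' (idx 3), next='b' -> output (3, 'b'), add 'ab' as idx 4
Step 5: w='ab' (idx 4), end of input -> output (4, '')


Encoded: [(0, 'b'), (1, 'b'), (0, 'a'), (3, 'b'), (4, '')]


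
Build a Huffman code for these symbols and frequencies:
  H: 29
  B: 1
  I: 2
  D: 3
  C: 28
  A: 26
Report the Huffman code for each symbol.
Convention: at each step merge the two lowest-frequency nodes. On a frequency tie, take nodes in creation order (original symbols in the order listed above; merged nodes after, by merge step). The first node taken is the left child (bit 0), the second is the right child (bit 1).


Huffman tree construction:
Step 1: Merge B(1) + I(2) = 3
Step 2: Merge D(3) + (B+I)(3) = 6
Step 3: Merge (D+(B+I))(6) + A(26) = 32
Step 4: Merge C(28) + H(29) = 57
Step 5: Merge ((D+(B+I))+A)(32) + (C+H)(57) = 89
Read each symbol's code off the tree from the root (left child = 0, right child = 1).

Codes:
  H: 11 (length 2)
  B: 0010 (length 4)
  I: 0011 (length 4)
  D: 000 (length 3)
  C: 10 (length 2)
  A: 01 (length 2)
Average code length: 187/89 = 2.1011 bits/symbol


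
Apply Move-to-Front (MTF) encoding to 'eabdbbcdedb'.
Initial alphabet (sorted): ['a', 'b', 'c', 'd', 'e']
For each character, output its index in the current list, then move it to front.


MTF encoding:
'e': index 4 in ['a', 'b', 'c', 'd', 'e'] -> ['e', 'a', 'b', 'c', 'd']
'a': index 1 in ['e', 'a', 'b', 'c', 'd'] -> ['a', 'e', 'b', 'c', 'd']
'b': index 2 in ['a', 'e', 'b', 'c', 'd'] -> ['b', 'a', 'e', 'c', 'd']
'd': index 4 in ['b', 'a', 'e', 'c', 'd'] -> ['d', 'b', 'a', 'e', 'c']
'b': index 1 in ['d', 'b', 'a', 'e', 'c'] -> ['b', 'd', 'a', 'e', 'c']
'b': index 0 in ['b', 'd', 'a', 'e', 'c'] -> ['b', 'd', 'a', 'e', 'c']
'c': index 4 in ['b', 'd', 'a', 'e', 'c'] -> ['c', 'b', 'd', 'a', 'e']
'd': index 2 in ['c', 'b', 'd', 'a', 'e'] -> ['d', 'c', 'b', 'a', 'e']
'e': index 4 in ['d', 'c', 'b', 'a', 'e'] -> ['e', 'd', 'c', 'b', 'a']
'd': index 1 in ['e', 'd', 'c', 'b', 'a'] -> ['d', 'e', 'c', 'b', 'a']
'b': index 3 in ['d', 'e', 'c', 'b', 'a'] -> ['b', 'd', 'e', 'c', 'a']


Output: [4, 1, 2, 4, 1, 0, 4, 2, 4, 1, 3]


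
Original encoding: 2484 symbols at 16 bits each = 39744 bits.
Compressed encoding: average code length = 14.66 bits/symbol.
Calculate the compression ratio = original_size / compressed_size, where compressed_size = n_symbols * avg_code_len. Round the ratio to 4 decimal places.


original_size = n_symbols * orig_bits = 2484 * 16 = 39744 bits
compressed_size = n_symbols * avg_code_len = 2484 * 14.66 = 36415.44 bits
ratio = original_size / compressed_size = 39744 / 36415.44 = 1.0914

Compression ratio = 1.0914


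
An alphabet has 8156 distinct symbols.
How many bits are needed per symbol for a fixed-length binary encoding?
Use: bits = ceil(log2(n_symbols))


log2(8156) = 12.9936
Bracket: 2^12 = 4096 < 8156 <= 2^13 = 8192
So ceil(log2(8156)) = 13

bits = ceil(log2(8156)) = ceil(12.9936) = 13 bits


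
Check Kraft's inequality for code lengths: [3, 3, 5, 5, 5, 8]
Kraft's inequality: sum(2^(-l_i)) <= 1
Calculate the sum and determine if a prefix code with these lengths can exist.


Sum = 2^(-3) + 2^(-3) + 2^(-5) + 2^(-5) + 2^(-5) + 2^(-8)
    = 0.125 + 0.125 + 0.03125 + 0.03125 + 0.03125 + 0.00390625
    = 89/256 = 0.34765625
Since 0.34765625 <= 1, Kraft's inequality IS satisfied.
A prefix code with these lengths CAN exist.

Kraft sum = 0.34765625. Satisfied.


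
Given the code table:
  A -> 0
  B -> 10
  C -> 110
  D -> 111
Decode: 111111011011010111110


Decoding:
111 -> D
111 -> D
0 -> A
110 -> C
110 -> C
10 -> B
111 -> D
110 -> C


Result: DDACCBDC


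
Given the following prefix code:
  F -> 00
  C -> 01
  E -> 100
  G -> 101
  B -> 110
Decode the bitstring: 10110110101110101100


Decoding step by step:
Bits 101 -> G
Bits 101 -> G
Bits 101 -> G
Bits 01 -> C
Bits 110 -> B
Bits 101 -> G
Bits 100 -> E


Decoded message: GGGCBGE


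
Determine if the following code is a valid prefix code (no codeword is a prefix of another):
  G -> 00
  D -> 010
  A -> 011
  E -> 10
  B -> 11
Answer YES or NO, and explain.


Checking each pair (does one codeword prefix another?):
  G='00' vs D='010': no prefix
  G='00' vs A='011': no prefix
  G='00' vs E='10': no prefix
  G='00' vs B='11': no prefix
  D='010' vs G='00': no prefix
  D='010' vs A='011': no prefix
  D='010' vs E='10': no prefix
  D='010' vs B='11': no prefix
  A='011' vs G='00': no prefix
  A='011' vs D='010': no prefix
  A='011' vs E='10': no prefix
  A='011' vs B='11': no prefix
  E='10' vs G='00': no prefix
  E='10' vs D='010': no prefix
  E='10' vs A='011': no prefix
  E='10' vs B='11': no prefix
  B='11' vs G='00': no prefix
  B='11' vs D='010': no prefix
  B='11' vs A='011': no prefix
  B='11' vs E='10': no prefix
No violation found over all pairs.

YES -- this is a valid prefix code. No codeword is a prefix of any other codeword.


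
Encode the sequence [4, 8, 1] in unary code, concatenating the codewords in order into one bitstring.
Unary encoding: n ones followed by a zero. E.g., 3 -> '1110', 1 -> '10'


Encode each number as n ones followed by a terminating 0:
  4 -> 11110 (5 bits)
  8 -> 111111110 (9 bits)
  1 -> 10 (2 bits)
Total length = 5 + 9 + 2 = 16 bits.

Unary([4, 8, 1]) = 1111011111111010 (16 bits)


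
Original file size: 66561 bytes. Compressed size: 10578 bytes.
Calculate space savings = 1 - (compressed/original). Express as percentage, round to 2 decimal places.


ratio = compressed/original = 10578/66561 = 0.158922
savings = 1 - ratio = 1 - 0.158922 = 0.841078
as a percentage: 0.841078 * 100 = 84.11%

Space savings = 1 - 10578/66561 = 84.11%


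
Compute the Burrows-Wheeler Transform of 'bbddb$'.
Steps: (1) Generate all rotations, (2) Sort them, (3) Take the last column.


Rotations (sorted):
  0: $bbddb -> last char: b
  1: b$bbdd -> last char: d
  2: bbddb$ -> last char: $
  3: bddb$b -> last char: b
  4: db$bbd -> last char: d
  5: ddb$bb -> last char: b


BWT = bd$bdb


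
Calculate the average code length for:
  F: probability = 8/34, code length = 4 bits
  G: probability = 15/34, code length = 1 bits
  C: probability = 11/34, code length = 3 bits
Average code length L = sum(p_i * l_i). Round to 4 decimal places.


Weighted contributions p_i * l_i:
  F: (8/34) * 4 = 32/34
  G: (15/34) * 1 = 15/34
  C: (11/34) * 3 = 33/34
Sum = (32 + 15 + 33)/34 = 80/34

L = 80/34 = 2.3529 bits/symbol


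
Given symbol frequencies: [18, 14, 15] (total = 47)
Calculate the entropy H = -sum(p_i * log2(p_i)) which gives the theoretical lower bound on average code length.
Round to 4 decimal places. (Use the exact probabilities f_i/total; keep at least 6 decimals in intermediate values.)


Per-symbol terms -p_i * log2(p_i) with p_i = f_i/47:
  p = 18/47 = 0.382979: log2(p) = -1.384664, -p*log2(p) = 0.530297
  p = 14/47 = 0.297872: log2(p) = -1.747234, -p*log2(p) = 0.520453
  p = 15/47 = 0.319149: log2(p) = -1.647698, -p*log2(p) = 0.525861
H = 0.530297 + 0.520453 + 0.525861 = 1.576611

H = 1.5766 bits/symbol


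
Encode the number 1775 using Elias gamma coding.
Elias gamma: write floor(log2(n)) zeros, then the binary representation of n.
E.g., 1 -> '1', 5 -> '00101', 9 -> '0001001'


num_bits = floor(log2(1775)) + 1 = 11
leading_zeros = num_bits - 1 = 10
binary(1775) = 11011101111

Elias gamma(1775) = '0000000000' + '11011101111' = 000000000011011101111 (21 bits)


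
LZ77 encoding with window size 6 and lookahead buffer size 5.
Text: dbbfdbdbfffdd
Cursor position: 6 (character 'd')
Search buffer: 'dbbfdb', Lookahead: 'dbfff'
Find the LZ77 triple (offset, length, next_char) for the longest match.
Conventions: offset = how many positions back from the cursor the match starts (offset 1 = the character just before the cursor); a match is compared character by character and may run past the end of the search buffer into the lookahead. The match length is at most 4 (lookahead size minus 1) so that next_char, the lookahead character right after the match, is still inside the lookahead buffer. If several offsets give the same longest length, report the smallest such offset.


Try each offset into the search buffer:
  offset=1 (pos 5, char 'b'): match length 0
  offset=2 (pos 4, char 'd'): match length 2
  offset=3 (pos 3, char 'f'): match length 0
  offset=4 (pos 2, char 'b'): match length 0
  offset=5 (pos 1, char 'b'): match length 0
  offset=6 (pos 0, char 'd'): match length 2
Longest match has length 2, found at offsets 2, 6; take the smallest, offset 2.
next_char = character at position 6 + 2 = 8 -> 'f'

Best match: offset=2, length=2 (matching 'db' starting at position 4)
LZ77 triple: (2, 2, 'f')


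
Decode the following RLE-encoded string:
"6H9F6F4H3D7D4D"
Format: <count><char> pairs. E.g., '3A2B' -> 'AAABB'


Expanding each <count><char> pair:
  6H -> 'HHHHHH'
  9F -> 'FFFFFFFFF'
  6F -> 'FFFFFF'
  4H -> 'HHHH'
  3D -> 'DDD'
  7D -> 'DDDDDDD'
  4D -> 'DDDD'

Decoded = HHHHHHFFFFFFFFFFFFFFFHHHHDDDDDDDDDDDDDD


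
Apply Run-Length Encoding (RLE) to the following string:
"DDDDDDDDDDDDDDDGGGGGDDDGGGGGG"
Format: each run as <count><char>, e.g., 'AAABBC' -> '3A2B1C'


Scanning runs left to right:
  i=0: run of 'D' x 15 -> '15D'
  i=15: run of 'G' x 5 -> '5G'
  i=20: run of 'D' x 3 -> '3D'
  i=23: run of 'G' x 6 -> '6G'

RLE = 15D5G3D6G


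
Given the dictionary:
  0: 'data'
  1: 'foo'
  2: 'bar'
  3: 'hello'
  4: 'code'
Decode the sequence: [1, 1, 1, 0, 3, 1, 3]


Look up each index in the dictionary:
  1 -> 'foo'
  1 -> 'foo'
  1 -> 'foo'
  0 -> 'data'
  3 -> 'hello'
  1 -> 'foo'
  3 -> 'hello'

Decoded: "foo foo foo data hello foo hello"


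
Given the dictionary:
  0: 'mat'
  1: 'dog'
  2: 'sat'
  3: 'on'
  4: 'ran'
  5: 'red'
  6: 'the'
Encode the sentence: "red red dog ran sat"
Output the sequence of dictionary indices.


Look up each word in the dictionary:
  'red' -> 5
  'red' -> 5
  'dog' -> 1
  'ran' -> 4
  'sat' -> 2

Encoded: [5, 5, 1, 4, 2]


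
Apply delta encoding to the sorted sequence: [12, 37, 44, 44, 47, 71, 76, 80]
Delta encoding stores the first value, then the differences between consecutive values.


First value: 12
Deltas:
  37 - 12 = 25
  44 - 37 = 7
  44 - 44 = 0
  47 - 44 = 3
  71 - 47 = 24
  76 - 71 = 5
  80 - 76 = 4


Delta encoded: [12, 25, 7, 0, 3, 24, 5, 4]


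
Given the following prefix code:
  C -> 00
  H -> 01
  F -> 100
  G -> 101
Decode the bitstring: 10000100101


Decoding step by step:
Bits 100 -> F
Bits 00 -> C
Bits 100 -> F
Bits 101 -> G


Decoded message: FCFG


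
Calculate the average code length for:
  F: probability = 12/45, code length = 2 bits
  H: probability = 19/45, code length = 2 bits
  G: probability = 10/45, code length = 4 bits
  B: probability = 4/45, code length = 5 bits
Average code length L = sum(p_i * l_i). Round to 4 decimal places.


Weighted contributions p_i * l_i:
  F: (12/45) * 2 = 24/45
  H: (19/45) * 2 = 38/45
  G: (10/45) * 4 = 40/45
  B: (4/45) * 5 = 20/45
Sum = (24 + 38 + 40 + 20)/45 = 122/45

L = 122/45 = 2.7111 bits/symbol


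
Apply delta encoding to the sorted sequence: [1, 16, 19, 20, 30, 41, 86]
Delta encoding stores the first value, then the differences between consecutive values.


First value: 1
Deltas:
  16 - 1 = 15
  19 - 16 = 3
  20 - 19 = 1
  30 - 20 = 10
  41 - 30 = 11
  86 - 41 = 45


Delta encoded: [1, 15, 3, 1, 10, 11, 45]


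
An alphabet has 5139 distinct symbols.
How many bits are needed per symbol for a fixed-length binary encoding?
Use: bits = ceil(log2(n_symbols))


log2(5139) = 12.3273
Bracket: 2^12 = 4096 < 5139 <= 2^13 = 8192
So ceil(log2(5139)) = 13

bits = ceil(log2(5139)) = ceil(12.3273) = 13 bits


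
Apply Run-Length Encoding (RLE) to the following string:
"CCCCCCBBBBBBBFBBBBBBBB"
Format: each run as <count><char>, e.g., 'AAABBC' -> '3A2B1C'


Scanning runs left to right:
  i=0: run of 'C' x 6 -> '6C'
  i=6: run of 'B' x 7 -> '7B'
  i=13: run of 'F' x 1 -> '1F'
  i=14: run of 'B' x 8 -> '8B'

RLE = 6C7B1F8B


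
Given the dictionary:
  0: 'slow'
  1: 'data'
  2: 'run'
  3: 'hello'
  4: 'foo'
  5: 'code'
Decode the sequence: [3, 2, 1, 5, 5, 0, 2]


Look up each index in the dictionary:
  3 -> 'hello'
  2 -> 'run'
  1 -> 'data'
  5 -> 'code'
  5 -> 'code'
  0 -> 'slow'
  2 -> 'run'

Decoded: "hello run data code code slow run"


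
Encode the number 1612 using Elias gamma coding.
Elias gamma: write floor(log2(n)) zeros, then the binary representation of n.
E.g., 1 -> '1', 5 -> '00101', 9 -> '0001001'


num_bits = floor(log2(1612)) + 1 = 11
leading_zeros = num_bits - 1 = 10
binary(1612) = 11001001100

Elias gamma(1612) = '0000000000' + '11001001100' = 000000000011001001100 (21 bits)


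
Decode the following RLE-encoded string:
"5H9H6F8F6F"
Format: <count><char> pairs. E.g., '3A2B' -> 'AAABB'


Expanding each <count><char> pair:
  5H -> 'HHHHH'
  9H -> 'HHHHHHHHH'
  6F -> 'FFFFFF'
  8F -> 'FFFFFFFF'
  6F -> 'FFFFFF'

Decoded = HHHHHHHHHHHHHHFFFFFFFFFFFFFFFFFFFF


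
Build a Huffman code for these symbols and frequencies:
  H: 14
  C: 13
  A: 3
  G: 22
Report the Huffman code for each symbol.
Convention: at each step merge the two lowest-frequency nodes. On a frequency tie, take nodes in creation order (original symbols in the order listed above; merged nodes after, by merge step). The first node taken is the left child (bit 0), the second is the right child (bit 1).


Huffman tree construction:
Step 1: Merge A(3) + C(13) = 16
Step 2: Merge H(14) + (A+C)(16) = 30
Step 3: Merge G(22) + (H+(A+C))(30) = 52
Read each symbol's code off the tree from the root (left child = 0, right child = 1).

Codes:
  H: 10 (length 2)
  C: 111 (length 3)
  A: 110 (length 3)
  G: 0 (length 1)
Average code length: 98/52 = 1.8846 bits/symbol


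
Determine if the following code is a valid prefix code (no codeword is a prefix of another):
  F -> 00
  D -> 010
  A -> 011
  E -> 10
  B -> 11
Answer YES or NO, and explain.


Checking each pair (does one codeword prefix another?):
  F='00' vs D='010': no prefix
  F='00' vs A='011': no prefix
  F='00' vs E='10': no prefix
  F='00' vs B='11': no prefix
  D='010' vs F='00': no prefix
  D='010' vs A='011': no prefix
  D='010' vs E='10': no prefix
  D='010' vs B='11': no prefix
  A='011' vs F='00': no prefix
  A='011' vs D='010': no prefix
  A='011' vs E='10': no prefix
  A='011' vs B='11': no prefix
  E='10' vs F='00': no prefix
  E='10' vs D='010': no prefix
  E='10' vs A='011': no prefix
  E='10' vs B='11': no prefix
  B='11' vs F='00': no prefix
  B='11' vs D='010': no prefix
  B='11' vs A='011': no prefix
  B='11' vs E='10': no prefix
No violation found over all pairs.

YES -- this is a valid prefix code. No codeword is a prefix of any other codeword.


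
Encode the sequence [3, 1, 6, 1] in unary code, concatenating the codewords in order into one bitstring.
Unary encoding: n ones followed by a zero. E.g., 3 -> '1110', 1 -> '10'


Encode each number as n ones followed by a terminating 0:
  3 -> 1110 (4 bits)
  1 -> 10 (2 bits)
  6 -> 1111110 (7 bits)
  1 -> 10 (2 bits)
Total length = 4 + 2 + 7 + 2 = 15 bits.

Unary([3, 1, 6, 1]) = 111010111111010 (15 bits)


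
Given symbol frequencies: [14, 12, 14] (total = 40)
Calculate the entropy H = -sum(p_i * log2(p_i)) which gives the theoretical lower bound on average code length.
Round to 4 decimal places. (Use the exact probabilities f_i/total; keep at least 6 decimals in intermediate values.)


Per-symbol terms -p_i * log2(p_i) with p_i = f_i/40:
  p = 14/40 = 0.350000: log2(p) = -1.514573, -p*log2(p) = 0.530101
  p = 12/40 = 0.300000: log2(p) = -1.736966, -p*log2(p) = 0.521090
  p = 14/40 = 0.350000: log2(p) = -1.514573, -p*log2(p) = 0.530101
H = 0.530101 + 0.521090 + 0.530101 = 1.581292

H = 1.5813 bits/symbol


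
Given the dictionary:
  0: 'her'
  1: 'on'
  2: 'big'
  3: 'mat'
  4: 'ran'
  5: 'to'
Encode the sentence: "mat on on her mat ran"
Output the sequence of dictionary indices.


Look up each word in the dictionary:
  'mat' -> 3
  'on' -> 1
  'on' -> 1
  'her' -> 0
  'mat' -> 3
  'ran' -> 4

Encoded: [3, 1, 1, 0, 3, 4]


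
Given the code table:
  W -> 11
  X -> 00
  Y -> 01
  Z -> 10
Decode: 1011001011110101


Decoding:
10 -> Z
11 -> W
00 -> X
10 -> Z
11 -> W
11 -> W
01 -> Y
01 -> Y


Result: ZWXZWWYY


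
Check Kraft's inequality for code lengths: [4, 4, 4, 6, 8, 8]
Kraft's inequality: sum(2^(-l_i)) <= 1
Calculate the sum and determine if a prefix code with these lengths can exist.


Sum = 2^(-4) + 2^(-4) + 2^(-4) + 2^(-6) + 2^(-8) + 2^(-8)
    = 0.0625 + 0.0625 + 0.0625 + 0.015625 + 0.00390625 + 0.00390625
    = 54/256 = 0.2109375
Since 0.2109375 <= 1, Kraft's inequality IS satisfied.
A prefix code with these lengths CAN exist.

Kraft sum = 0.2109375. Satisfied.


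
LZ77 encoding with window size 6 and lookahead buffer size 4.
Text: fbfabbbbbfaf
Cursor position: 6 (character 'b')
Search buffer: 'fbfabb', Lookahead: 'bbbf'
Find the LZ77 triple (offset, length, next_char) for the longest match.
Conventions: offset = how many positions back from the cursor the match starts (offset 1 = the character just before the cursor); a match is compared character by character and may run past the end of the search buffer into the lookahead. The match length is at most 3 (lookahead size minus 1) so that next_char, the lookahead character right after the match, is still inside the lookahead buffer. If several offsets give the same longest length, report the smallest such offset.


Try each offset into the search buffer:
  offset=1 (pos 5, char 'b'): match length 3
  offset=2 (pos 4, char 'b'): match length 3
  offset=3 (pos 3, char 'a'): match length 0
  offset=4 (pos 2, char 'f'): match length 0
  offset=5 (pos 1, char 'b'): match length 1
  offset=6 (pos 0, char 'f'): match length 0
Longest match has length 3, found at offsets 1, 2; take the smallest, offset 1.
next_char = character at position 6 + 3 = 9 -> 'f'

Best match: offset=1, length=3 (matching 'bbb' starting at position 5)
LZ77 triple: (1, 3, 'f')


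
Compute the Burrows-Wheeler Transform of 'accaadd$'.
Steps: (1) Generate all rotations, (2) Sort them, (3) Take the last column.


Rotations (sorted):
  0: $accaadd -> last char: d
  1: aadd$acc -> last char: c
  2: accaadd$ -> last char: $
  3: add$acca -> last char: a
  4: caadd$ac -> last char: c
  5: ccaadd$a -> last char: a
  6: d$accaad -> last char: d
  7: dd$accaa -> last char: a


BWT = dc$acada


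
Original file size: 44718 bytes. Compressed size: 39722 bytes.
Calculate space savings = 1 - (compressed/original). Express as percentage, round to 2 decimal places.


ratio = compressed/original = 39722/44718 = 0.888278
savings = 1 - ratio = 1 - 0.888278 = 0.111722
as a percentage: 0.111722 * 100 = 11.17%

Space savings = 1 - 39722/44718 = 11.17%


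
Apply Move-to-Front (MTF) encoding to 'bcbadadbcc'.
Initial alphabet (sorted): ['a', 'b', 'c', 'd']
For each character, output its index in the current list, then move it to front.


MTF encoding:
'b': index 1 in ['a', 'b', 'c', 'd'] -> ['b', 'a', 'c', 'd']
'c': index 2 in ['b', 'a', 'c', 'd'] -> ['c', 'b', 'a', 'd']
'b': index 1 in ['c', 'b', 'a', 'd'] -> ['b', 'c', 'a', 'd']
'a': index 2 in ['b', 'c', 'a', 'd'] -> ['a', 'b', 'c', 'd']
'd': index 3 in ['a', 'b', 'c', 'd'] -> ['d', 'a', 'b', 'c']
'a': index 1 in ['d', 'a', 'b', 'c'] -> ['a', 'd', 'b', 'c']
'd': index 1 in ['a', 'd', 'b', 'c'] -> ['d', 'a', 'b', 'c']
'b': index 2 in ['d', 'a', 'b', 'c'] -> ['b', 'd', 'a', 'c']
'c': index 3 in ['b', 'd', 'a', 'c'] -> ['c', 'b', 'd', 'a']
'c': index 0 in ['c', 'b', 'd', 'a'] -> ['c', 'b', 'd', 'a']


Output: [1, 2, 1, 2, 3, 1, 1, 2, 3, 0]


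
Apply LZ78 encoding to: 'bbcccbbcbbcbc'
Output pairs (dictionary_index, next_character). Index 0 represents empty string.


LZ78 encoding steps:
Dictionary: {0: ''}
Step 1: w='' (idx 0), next='b' -> output (0, 'b'), add 'b' as idx 1
Step 2: w='b' (idx 1), next='c' -> output (1, 'c'), add 'bc' as idx 2
Step 3: w='' (idx 0), next='c' -> output (0, 'c'), add 'c' as idx 3
Step 4: w='c' (idx 3), next='b' -> output (3, 'b'), add 'cb' as idx 4
Step 5: w='bc' (idx 2), next='b' -> output (2, 'b'), add 'bcb' as idx 5
Step 6: w='bcb' (idx 5), next='c' -> output (5, 'c'), add 'bcbc' as idx 6


Encoded: [(0, 'b'), (1, 'c'), (0, 'c'), (3, 'b'), (2, 'b'), (5, 'c')]


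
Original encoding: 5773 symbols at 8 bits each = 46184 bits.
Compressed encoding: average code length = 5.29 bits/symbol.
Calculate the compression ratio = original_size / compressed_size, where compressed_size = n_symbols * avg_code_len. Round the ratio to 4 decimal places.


original_size = n_symbols * orig_bits = 5773 * 8 = 46184 bits
compressed_size = n_symbols * avg_code_len = 5773 * 5.29 = 30539.17 bits
ratio = original_size / compressed_size = 46184 / 30539.17 = 1.5123

Compression ratio = 1.5123


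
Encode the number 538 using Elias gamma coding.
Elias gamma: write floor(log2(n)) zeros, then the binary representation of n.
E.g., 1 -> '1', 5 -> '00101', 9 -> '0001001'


num_bits = floor(log2(538)) + 1 = 10
leading_zeros = num_bits - 1 = 9
binary(538) = 1000011010

Elias gamma(538) = '000000000' + '1000011010' = 0000000001000011010 (19 bits)


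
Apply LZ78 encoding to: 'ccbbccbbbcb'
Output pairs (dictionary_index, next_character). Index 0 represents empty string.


LZ78 encoding steps:
Dictionary: {0: ''}
Step 1: w='' (idx 0), next='c' -> output (0, 'c'), add 'c' as idx 1
Step 2: w='c' (idx 1), next='b' -> output (1, 'b'), add 'cb' as idx 2
Step 3: w='' (idx 0), next='b' -> output (0, 'b'), add 'b' as idx 3
Step 4: w='c' (idx 1), next='c' -> output (1, 'c'), add 'cc' as idx 4
Step 5: w='b' (idx 3), next='b' -> output (3, 'b'), add 'bb' as idx 5
Step 6: w='b' (idx 3), next='c' -> output (3, 'c'), add 'bc' as idx 6
Step 7: w='b' (idx 3), end of input -> output (3, '')


Encoded: [(0, 'c'), (1, 'b'), (0, 'b'), (1, 'c'), (3, 'b'), (3, 'c'), (3, '')]


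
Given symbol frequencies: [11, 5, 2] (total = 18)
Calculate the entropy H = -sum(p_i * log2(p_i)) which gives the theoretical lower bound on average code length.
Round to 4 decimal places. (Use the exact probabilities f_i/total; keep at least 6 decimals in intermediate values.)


Per-symbol terms -p_i * log2(p_i) with p_i = f_i/18:
  p = 11/18 = 0.611111: log2(p) = -0.710493, -p*log2(p) = 0.434190
  p = 5/18 = 0.277778: log2(p) = -1.847997, -p*log2(p) = 0.513332
  p = 2/18 = 0.111111: log2(p) = -3.169925, -p*log2(p) = 0.352214
H = 0.434190 + 0.513332 + 0.352214 = 1.299736

H = 1.2997 bits/symbol


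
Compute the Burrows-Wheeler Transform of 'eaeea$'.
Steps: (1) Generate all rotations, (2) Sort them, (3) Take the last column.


Rotations (sorted):
  0: $eaeea -> last char: a
  1: a$eaee -> last char: e
  2: aeea$e -> last char: e
  3: ea$eae -> last char: e
  4: eaeea$ -> last char: $
  5: eea$ea -> last char: a


BWT = aeee$a


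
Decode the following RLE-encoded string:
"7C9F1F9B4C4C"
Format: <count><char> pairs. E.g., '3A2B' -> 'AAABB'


Expanding each <count><char> pair:
  7C -> 'CCCCCCC'
  9F -> 'FFFFFFFFF'
  1F -> 'F'
  9B -> 'BBBBBBBBB'
  4C -> 'CCCC'
  4C -> 'CCCC'

Decoded = CCCCCCCFFFFFFFFFFBBBBBBBBBCCCCCCCC


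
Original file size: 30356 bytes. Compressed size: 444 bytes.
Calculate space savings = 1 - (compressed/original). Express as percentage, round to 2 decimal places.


ratio = compressed/original = 444/30356 = 0.014626
savings = 1 - ratio = 1 - 0.014626 = 0.985374
as a percentage: 0.985374 * 100 = 98.54%

Space savings = 1 - 444/30356 = 98.54%


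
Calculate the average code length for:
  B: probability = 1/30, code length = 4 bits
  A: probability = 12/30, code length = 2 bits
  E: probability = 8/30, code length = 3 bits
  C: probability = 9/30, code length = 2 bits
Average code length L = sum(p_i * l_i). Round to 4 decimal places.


Weighted contributions p_i * l_i:
  B: (1/30) * 4 = 4/30
  A: (12/30) * 2 = 24/30
  E: (8/30) * 3 = 24/30
  C: (9/30) * 2 = 18/30
Sum = (4 + 24 + 24 + 18)/30 = 70/30

L = 70/30 = 2.3333 bits/symbol


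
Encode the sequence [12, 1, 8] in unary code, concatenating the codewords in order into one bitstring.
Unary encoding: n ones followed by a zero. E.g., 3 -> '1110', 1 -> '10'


Encode each number as n ones followed by a terminating 0:
  12 -> 1111111111110 (13 bits)
  1 -> 10 (2 bits)
  8 -> 111111110 (9 bits)
Total length = 13 + 2 + 9 = 24 bits.

Unary([12, 1, 8]) = 111111111111010111111110 (24 bits)


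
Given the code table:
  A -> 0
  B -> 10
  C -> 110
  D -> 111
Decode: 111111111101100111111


Decoding:
111 -> D
111 -> D
111 -> D
10 -> B
110 -> C
0 -> A
111 -> D
111 -> D


Result: DDDBCADD


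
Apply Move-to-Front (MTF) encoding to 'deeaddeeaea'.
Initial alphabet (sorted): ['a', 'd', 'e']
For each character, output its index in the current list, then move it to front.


MTF encoding:
'd': index 1 in ['a', 'd', 'e'] -> ['d', 'a', 'e']
'e': index 2 in ['d', 'a', 'e'] -> ['e', 'd', 'a']
'e': index 0 in ['e', 'd', 'a'] -> ['e', 'd', 'a']
'a': index 2 in ['e', 'd', 'a'] -> ['a', 'e', 'd']
'd': index 2 in ['a', 'e', 'd'] -> ['d', 'a', 'e']
'd': index 0 in ['d', 'a', 'e'] -> ['d', 'a', 'e']
'e': index 2 in ['d', 'a', 'e'] -> ['e', 'd', 'a']
'e': index 0 in ['e', 'd', 'a'] -> ['e', 'd', 'a']
'a': index 2 in ['e', 'd', 'a'] -> ['a', 'e', 'd']
'e': index 1 in ['a', 'e', 'd'] -> ['e', 'a', 'd']
'a': index 1 in ['e', 'a', 'd'] -> ['a', 'e', 'd']


Output: [1, 2, 0, 2, 2, 0, 2, 0, 2, 1, 1]


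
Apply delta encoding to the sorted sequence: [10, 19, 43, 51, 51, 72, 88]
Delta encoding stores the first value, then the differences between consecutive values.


First value: 10
Deltas:
  19 - 10 = 9
  43 - 19 = 24
  51 - 43 = 8
  51 - 51 = 0
  72 - 51 = 21
  88 - 72 = 16


Delta encoded: [10, 9, 24, 8, 0, 21, 16]


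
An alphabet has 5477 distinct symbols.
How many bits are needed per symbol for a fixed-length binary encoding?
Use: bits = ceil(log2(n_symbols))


log2(5477) = 12.4192
Bracket: 2^12 = 4096 < 5477 <= 2^13 = 8192
So ceil(log2(5477)) = 13

bits = ceil(log2(5477)) = ceil(12.4192) = 13 bits


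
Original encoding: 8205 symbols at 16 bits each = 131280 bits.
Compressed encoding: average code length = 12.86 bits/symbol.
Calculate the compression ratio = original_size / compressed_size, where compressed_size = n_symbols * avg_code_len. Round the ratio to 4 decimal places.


original_size = n_symbols * orig_bits = 8205 * 16 = 131280 bits
compressed_size = n_symbols * avg_code_len = 8205 * 12.86 = 105516.3 bits
ratio = original_size / compressed_size = 131280 / 105516.3 = 1.2442

Compression ratio = 1.2442


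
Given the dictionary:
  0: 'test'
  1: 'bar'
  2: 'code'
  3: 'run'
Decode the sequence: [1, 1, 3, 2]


Look up each index in the dictionary:
  1 -> 'bar'
  1 -> 'bar'
  3 -> 'run'
  2 -> 'code'

Decoded: "bar bar run code"


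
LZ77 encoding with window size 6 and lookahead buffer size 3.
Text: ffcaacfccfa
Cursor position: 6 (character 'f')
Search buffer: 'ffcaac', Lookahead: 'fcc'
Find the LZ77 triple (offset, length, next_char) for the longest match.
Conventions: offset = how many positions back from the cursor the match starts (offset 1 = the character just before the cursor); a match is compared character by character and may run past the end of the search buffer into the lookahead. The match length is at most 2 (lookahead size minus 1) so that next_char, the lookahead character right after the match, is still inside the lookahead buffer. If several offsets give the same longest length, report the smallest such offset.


Try each offset into the search buffer:
  offset=1 (pos 5, char 'c'): match length 0
  offset=2 (pos 4, char 'a'): match length 0
  offset=3 (pos 3, char 'a'): match length 0
  offset=4 (pos 2, char 'c'): match length 0
  offset=5 (pos 1, char 'f'): match length 2
  offset=6 (pos 0, char 'f'): match length 1
Longest match has length 2 at offset 5.
next_char = character at position 6 + 2 = 8 -> 'c'

Best match: offset=5, length=2 (matching 'fc' starting at position 1)
LZ77 triple: (5, 2, 'c')


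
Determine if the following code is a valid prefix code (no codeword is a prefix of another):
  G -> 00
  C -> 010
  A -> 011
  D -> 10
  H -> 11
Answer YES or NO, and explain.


Checking each pair (does one codeword prefix another?):
  G='00' vs C='010': no prefix
  G='00' vs A='011': no prefix
  G='00' vs D='10': no prefix
  G='00' vs H='11': no prefix
  C='010' vs G='00': no prefix
  C='010' vs A='011': no prefix
  C='010' vs D='10': no prefix
  C='010' vs H='11': no prefix
  A='011' vs G='00': no prefix
  A='011' vs C='010': no prefix
  A='011' vs D='10': no prefix
  A='011' vs H='11': no prefix
  D='10' vs G='00': no prefix
  D='10' vs C='010': no prefix
  D='10' vs A='011': no prefix
  D='10' vs H='11': no prefix
  H='11' vs G='00': no prefix
  H='11' vs C='010': no prefix
  H='11' vs A='011': no prefix
  H='11' vs D='10': no prefix
No violation found over all pairs.

YES -- this is a valid prefix code. No codeword is a prefix of any other codeword.


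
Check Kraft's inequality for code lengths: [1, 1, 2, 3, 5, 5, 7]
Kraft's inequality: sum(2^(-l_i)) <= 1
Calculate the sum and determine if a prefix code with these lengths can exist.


Sum = 2^(-1) + 2^(-1) + 2^(-2) + 2^(-3) + 2^(-5) + 2^(-5) + 2^(-7)
    = 0.5 + 0.5 + 0.25 + 0.125 + 0.03125 + 0.03125 + 0.0078125
    = 185/128 = 1.4453125
Since 1.4453125 > 1, Kraft's inequality is NOT satisfied.
A prefix code with these lengths CANNOT exist.

Kraft sum = 1.4453125. Not satisfied.


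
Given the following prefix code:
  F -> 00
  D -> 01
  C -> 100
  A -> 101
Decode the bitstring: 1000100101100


Decoding step by step:
Bits 100 -> C
Bits 01 -> D
Bits 00 -> F
Bits 101 -> A
Bits 100 -> C


Decoded message: CDFAC


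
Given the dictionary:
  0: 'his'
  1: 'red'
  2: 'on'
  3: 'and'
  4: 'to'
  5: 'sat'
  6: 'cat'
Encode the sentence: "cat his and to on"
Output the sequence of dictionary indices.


Look up each word in the dictionary:
  'cat' -> 6
  'his' -> 0
  'and' -> 3
  'to' -> 4
  'on' -> 2

Encoded: [6, 0, 3, 4, 2]


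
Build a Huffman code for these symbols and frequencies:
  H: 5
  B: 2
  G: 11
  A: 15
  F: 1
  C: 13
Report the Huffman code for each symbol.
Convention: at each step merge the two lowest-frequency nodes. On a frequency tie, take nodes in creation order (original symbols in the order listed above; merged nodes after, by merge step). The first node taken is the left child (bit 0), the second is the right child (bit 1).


Huffman tree construction:
Step 1: Merge F(1) + B(2) = 3
Step 2: Merge (F+B)(3) + H(5) = 8
Step 3: Merge ((F+B)+H)(8) + G(11) = 19
Step 4: Merge C(13) + A(15) = 28
Step 5: Merge (((F+B)+H)+G)(19) + (C+A)(28) = 47
Read each symbol's code off the tree from the root (left child = 0, right child = 1).

Codes:
  H: 001 (length 3)
  B: 0001 (length 4)
  G: 01 (length 2)
  A: 11 (length 2)
  F: 0000 (length 4)
  C: 10 (length 2)
Average code length: 105/47 = 2.2340 bits/symbol


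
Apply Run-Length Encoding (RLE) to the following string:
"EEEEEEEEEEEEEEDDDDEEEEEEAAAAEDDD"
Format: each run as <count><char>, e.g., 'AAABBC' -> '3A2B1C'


Scanning runs left to right:
  i=0: run of 'E' x 14 -> '14E'
  i=14: run of 'D' x 4 -> '4D'
  i=18: run of 'E' x 6 -> '6E'
  i=24: run of 'A' x 4 -> '4A'
  i=28: run of 'E' x 1 -> '1E'
  i=29: run of 'D' x 3 -> '3D'

RLE = 14E4D6E4A1E3D


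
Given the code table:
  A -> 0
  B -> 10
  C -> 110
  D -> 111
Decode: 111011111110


Decoding:
111 -> D
0 -> A
111 -> D
111 -> D
10 -> B


Result: DADDB


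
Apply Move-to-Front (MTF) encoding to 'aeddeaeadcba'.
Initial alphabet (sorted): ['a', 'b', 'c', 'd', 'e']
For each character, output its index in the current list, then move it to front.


MTF encoding:
'a': index 0 in ['a', 'b', 'c', 'd', 'e'] -> ['a', 'b', 'c', 'd', 'e']
'e': index 4 in ['a', 'b', 'c', 'd', 'e'] -> ['e', 'a', 'b', 'c', 'd']
'd': index 4 in ['e', 'a', 'b', 'c', 'd'] -> ['d', 'e', 'a', 'b', 'c']
'd': index 0 in ['d', 'e', 'a', 'b', 'c'] -> ['d', 'e', 'a', 'b', 'c']
'e': index 1 in ['d', 'e', 'a', 'b', 'c'] -> ['e', 'd', 'a', 'b', 'c']
'a': index 2 in ['e', 'd', 'a', 'b', 'c'] -> ['a', 'e', 'd', 'b', 'c']
'e': index 1 in ['a', 'e', 'd', 'b', 'c'] -> ['e', 'a', 'd', 'b', 'c']
'a': index 1 in ['e', 'a', 'd', 'b', 'c'] -> ['a', 'e', 'd', 'b', 'c']
'd': index 2 in ['a', 'e', 'd', 'b', 'c'] -> ['d', 'a', 'e', 'b', 'c']
'c': index 4 in ['d', 'a', 'e', 'b', 'c'] -> ['c', 'd', 'a', 'e', 'b']
'b': index 4 in ['c', 'd', 'a', 'e', 'b'] -> ['b', 'c', 'd', 'a', 'e']
'a': index 3 in ['b', 'c', 'd', 'a', 'e'] -> ['a', 'b', 'c', 'd', 'e']


Output: [0, 4, 4, 0, 1, 2, 1, 1, 2, 4, 4, 3]


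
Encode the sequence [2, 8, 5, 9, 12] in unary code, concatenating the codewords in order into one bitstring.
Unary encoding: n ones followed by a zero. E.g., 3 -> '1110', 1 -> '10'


Encode each number as n ones followed by a terminating 0:
  2 -> 110 (3 bits)
  8 -> 111111110 (9 bits)
  5 -> 111110 (6 bits)
  9 -> 1111111110 (10 bits)
  12 -> 1111111111110 (13 bits)
Total length = 3 + 9 + 6 + 10 + 13 = 41 bits.

Unary([2, 8, 5, 9, 12]) = 11011111111011111011111111101111111111110 (41 bits)


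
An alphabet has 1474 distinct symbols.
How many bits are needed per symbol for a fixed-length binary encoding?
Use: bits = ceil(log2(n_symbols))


log2(1474) = 10.5255
Bracket: 2^10 = 1024 < 1474 <= 2^11 = 2048
So ceil(log2(1474)) = 11

bits = ceil(log2(1474)) = ceil(10.5255) = 11 bits


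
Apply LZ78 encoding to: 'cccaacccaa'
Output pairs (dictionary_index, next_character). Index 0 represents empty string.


LZ78 encoding steps:
Dictionary: {0: ''}
Step 1: w='' (idx 0), next='c' -> output (0, 'c'), add 'c' as idx 1
Step 2: w='c' (idx 1), next='c' -> output (1, 'c'), add 'cc' as idx 2
Step 3: w='' (idx 0), next='a' -> output (0, 'a'), add 'a' as idx 3
Step 4: w='a' (idx 3), next='c' -> output (3, 'c'), add 'ac' as idx 4
Step 5: w='cc' (idx 2), next='a' -> output (2, 'a'), add 'cca' as idx 5
Step 6: w='a' (idx 3), end of input -> output (3, '')


Encoded: [(0, 'c'), (1, 'c'), (0, 'a'), (3, 'c'), (2, 'a'), (3, '')]
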